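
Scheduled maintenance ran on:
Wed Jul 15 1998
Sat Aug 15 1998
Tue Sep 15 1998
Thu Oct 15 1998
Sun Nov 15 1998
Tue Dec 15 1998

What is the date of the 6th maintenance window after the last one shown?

The day-of-month is always 15 (31, 31, 30, 31, 30 days between events).
So this recurs on the 15th of each month.
January 1999: Fri Jan 15 1999.
February 1999: Mon Feb 15 1999.
Next: March 1999 → Mon Mar 15 1999.
April 1999: Thu Apr 15 1999.
May 1999: Sat May 15 1999.
Next: June 1999 → Tue Jun 15 1999.

Tue Jun 15 1999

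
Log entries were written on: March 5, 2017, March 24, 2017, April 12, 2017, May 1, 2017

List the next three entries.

The spacing is 19, 19, 19 days — always 19 days.
May 1, 2017 + 19 days = May 20, 2017.
May 20, 2017 + 19 days = June 8, 2017.
June 8, 2017 + 19 days = June 27, 2017.

May 20, 2017; June 8, 2017; June 27, 2017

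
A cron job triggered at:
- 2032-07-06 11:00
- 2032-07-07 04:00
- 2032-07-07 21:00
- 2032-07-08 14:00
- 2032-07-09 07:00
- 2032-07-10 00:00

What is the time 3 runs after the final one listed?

2032-07-12 03:00

The interval is a steady 17 hours (17, 17, 17, 17, 17).
2032-07-10 00:00 + 17 h = 2032-07-10 17:00.
2032-07-10 17:00 + 17 h = 2032-07-11 10:00.
2032-07-11 10:00 + 17 h = 2032-07-12 03:00.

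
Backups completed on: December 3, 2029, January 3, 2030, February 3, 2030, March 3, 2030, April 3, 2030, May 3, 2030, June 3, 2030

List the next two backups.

Gaps: 31, 31, 28, 31, 30, 31 days — not constant. Every event is on the 3rd of the month.
Pattern: the 3rd of each month.
Next: July 2030 → July 3, 2030.
August 2030: August 3, 2030.

July 3, 2030; August 3, 2030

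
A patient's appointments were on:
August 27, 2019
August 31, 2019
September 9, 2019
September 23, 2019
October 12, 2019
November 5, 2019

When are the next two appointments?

Gaps: 4, 9, 14, 19, 24 days — each gap is 5 larger than the previous one.
Next gap: 29 days. November 5, 2019 + 29 days = December 4, 2019.
Next gap: 34 days. December 4, 2019 + 34 days = January 7, 2020.

December 4, 2019; January 7, 2020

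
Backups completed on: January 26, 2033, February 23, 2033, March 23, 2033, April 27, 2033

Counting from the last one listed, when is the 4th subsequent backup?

August 24, 2033

All dates are Wednesdays, 28, 28, 35 days apart.
Specifically, the 4th Wednesday of each month.
May 2033 — 4th Wednesday is May 25, 2033.
June 2033 — 4th Wednesday is June 22, 2033.
July 2033 — 4th Wednesday is July 27, 2033.
August 2033 — 4th Wednesday is August 24, 2033.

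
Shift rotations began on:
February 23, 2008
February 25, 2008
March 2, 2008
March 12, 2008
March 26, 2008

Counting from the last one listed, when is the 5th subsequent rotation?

The spacing grows by 4 each time: 2, 6, 10, 14 days.
Next gap: 18 days. March 26, 2008 + 18 days = April 13, 2008.
Next gap: 22 days. April 13, 2008 + 22 days = May 5, 2008.
Next gap: 26 days. May 5, 2008 + 26 days = May 31, 2008.
Next gap: 30 days. May 31, 2008 + 30 days = June 30, 2008.
Next gap: 34 days. June 30, 2008 + 34 days = August 3, 2008.

August 3, 2008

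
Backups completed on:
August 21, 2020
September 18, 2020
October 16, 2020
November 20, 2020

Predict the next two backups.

December 18, 2020; January 15, 2021

All dates are Fridays, 28, 28, 35 days apart.
Specifically, the 3rd Friday of each month.
3rd Friday of December 2020: December 18, 2020.
3rd Friday of January 2021: January 15, 2021.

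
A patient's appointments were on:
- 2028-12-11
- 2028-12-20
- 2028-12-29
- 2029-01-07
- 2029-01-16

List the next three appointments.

The spacing is 9, 9, 9, 9 days — always 9 days.
2029-01-16 + 9 days = 2029-01-25.
2029-01-25 + 9 days = 2029-02-03.
2029-02-03 + 9 days = 2029-02-12.

2029-01-25, 2029-02-03, 2029-02-12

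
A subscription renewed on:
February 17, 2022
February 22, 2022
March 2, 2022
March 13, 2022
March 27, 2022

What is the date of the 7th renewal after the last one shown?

Gaps: 5, 8, 11, 14 days — each gap is 3 larger than the previous one.
Next gap: 17 days. March 27, 2022 + 17 days = April 13, 2022.
Next gap: 20 days. April 13, 2022 + 20 days = May 3, 2022.
Next gap: 23 days. May 3, 2022 + 23 days = May 26, 2022.
Next gap: 26 days. May 26, 2022 + 26 days = June 21, 2022.
Next gap: 29 days. June 21, 2022 + 29 days = July 20, 2022.
Next gap: 32 days. July 20, 2022 + 32 days = August 21, 2022.
Next gap: 35 days. August 21, 2022 + 35 days = September 25, 2022.

September 25, 2022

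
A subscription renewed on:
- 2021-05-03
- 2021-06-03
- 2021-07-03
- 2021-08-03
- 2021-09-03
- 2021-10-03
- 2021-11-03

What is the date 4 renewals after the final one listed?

Gaps: 31, 30, 31, 31, 30, 31 days — not constant. Every event is on the 3rd of the month.
Pattern: the 3rd of each month.
Next: December 2021 → 2021-12-03.
Next: January 2022 → 2022-01-03.
Next: February 2022 → 2022-02-03.
Next: March 2022 → 2022-03-03.

2022-03-03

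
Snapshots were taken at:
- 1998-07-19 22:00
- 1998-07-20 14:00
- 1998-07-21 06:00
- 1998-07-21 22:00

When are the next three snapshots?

The interval is a steady 16 hours (16, 16, 16).
1998-07-21 22:00 + 16 h = 1998-07-22 14:00.
1998-07-22 14:00 + 16 h = 1998-07-23 06:00.
1998-07-23 06:00 + 16 h = 1998-07-23 22:00.

1998-07-22 14:00, 1998-07-23 06:00, 1998-07-23 22:00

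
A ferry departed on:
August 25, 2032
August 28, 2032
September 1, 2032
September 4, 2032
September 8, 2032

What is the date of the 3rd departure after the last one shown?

Gaps: 3, 4, 3, 4 days — not constant, but cyclic with period 2.
The events fall on every Wednesday and Saturday.
The following Saturday is September 11, 2032.
The following Wednesday is September 15, 2032.
The following Saturday is September 18, 2032.

September 18, 2032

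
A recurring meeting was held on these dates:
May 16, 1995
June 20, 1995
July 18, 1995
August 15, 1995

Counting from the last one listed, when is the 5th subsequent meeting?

Gaps: 35, 28, 28 days — a mix of 28 and 35. Every date is a Tuesday.
Each is the 3rd Tuesday of its month.
3rd Tuesday of September 1995: September 19, 1995.
3rd Tuesday of October 1995: October 17, 1995.
3rd Tuesday of November 1995: November 21, 1995.
3rd Tuesday of December 1995: December 19, 1995.
January 1996 — 3rd Tuesday is January 16, 1996.

January 16, 1996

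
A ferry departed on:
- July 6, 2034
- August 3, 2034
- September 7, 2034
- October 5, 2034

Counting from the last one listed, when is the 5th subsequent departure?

March 1, 2035

Gaps: 28, 35, 28 days — a mix of 28 and 35. Every date is a Thursday.
Each is the 1st Thursday of its month.
November 2034 — 1st Thursday is November 2, 2034.
1st Thursday of December 2034: December 7, 2034.
January 2035 — 1st Thursday is January 4, 2035.
1st Thursday of February 2035: February 1, 2035.
1st Thursday of March 2035: March 1, 2035.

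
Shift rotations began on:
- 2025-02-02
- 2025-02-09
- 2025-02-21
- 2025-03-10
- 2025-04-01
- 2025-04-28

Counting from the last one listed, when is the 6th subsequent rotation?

Gaps: 7, 12, 17, 22, 27 days — each gap is 5 larger than the previous one.
Next gap: 32 days. 2025-04-28 + 32 days = 2025-05-30.
Next gap: 37 days. 2025-05-30 + 37 days = 2025-07-06.
Next gap: 42 days. 2025-07-06 + 42 days = 2025-08-17.
Next gap: 47 days. 2025-08-17 + 47 days = 2025-10-03.
Next gap: 52 days. 2025-10-03 + 52 days = 2025-11-24.
Next gap: 57 days. 2025-11-24 + 57 days = 2026-01-20.

2026-01-20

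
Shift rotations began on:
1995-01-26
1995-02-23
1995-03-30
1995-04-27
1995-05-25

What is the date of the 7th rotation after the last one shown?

1995-12-28

Every date is a Thursday; gaps 28, 35, 28, 28 days.
Each is the last Thursday of its month (at least one falls on the 29th or later, ruling out '4th Thursday').
June 1995 ends with Thursday 1995-06-29.
July 1995 ends with Thursday 1995-07-27.
August 1995 ends with Thursday 1995-08-31.
Last Thursday of September 1995: 1995-09-28.
Last Thursday of October 1995: 1995-10-26.
November 1995 ends with Thursday 1995-11-30.
Last Thursday of December 1995: 1995-12-28.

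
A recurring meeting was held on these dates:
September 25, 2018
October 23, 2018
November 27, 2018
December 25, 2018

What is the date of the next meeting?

All dates are Tuesdays, 28, 35, 28 days apart.
Specifically, the 4th Tuesday of each month.
4th Tuesday of January 2019: January 22, 2019.

January 22, 2019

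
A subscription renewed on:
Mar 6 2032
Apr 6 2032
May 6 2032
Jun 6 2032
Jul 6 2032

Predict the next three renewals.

Aug 6 2032, Sep 6 2032, Oct 6 2032

The day-of-month is always 6 (31, 30, 31, 30 days between events).
So this recurs on the 6th of each month.
August 2032: Aug 6 2032.
Next: September 2032 → Sep 6 2032.
October 2032: Oct 6 2032.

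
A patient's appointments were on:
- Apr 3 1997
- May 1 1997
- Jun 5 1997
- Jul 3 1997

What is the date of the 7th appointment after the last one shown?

Feb 5 1998

Gaps: 28, 35, 28 days — a mix of 28 and 35. Every date is a Thursday.
Each is the 1st Thursday of its month.
1st Thursday of August 1997: Aug 7 1997.
1st Thursday of September 1997: Sep 4 1997.
October 1997 — 1st Thursday is Oct 2 1997.
1st Thursday of November 1997: Nov 6 1997.
December 1997 — 1st Thursday is Dec 4 1997.
January 1998 — 1st Thursday is Jan 1 1998.
1st Thursday of February 1998: Feb 5 1998.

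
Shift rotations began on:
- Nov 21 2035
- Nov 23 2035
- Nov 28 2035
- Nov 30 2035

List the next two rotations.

Gaps: 2, 5, 2 days — not constant, but cyclic with period 2.
The events fall on every Wednesday and Friday.
The following Wednesday is Dec 5 2035.
The following Friday is Dec 7 2035.

Dec 5 2035, Dec 7 2035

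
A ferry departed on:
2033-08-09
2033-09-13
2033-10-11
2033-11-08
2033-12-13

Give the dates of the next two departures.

Gaps: 35, 28, 28, 35 days — a mix of 28 and 35. Every date is a Tuesday.
Each is the 2nd Tuesday of its month.
2nd Tuesday of January 2034: 2034-01-10.
February 2034 — 2nd Tuesday is 2034-02-14.

2034-01-10, 2034-02-14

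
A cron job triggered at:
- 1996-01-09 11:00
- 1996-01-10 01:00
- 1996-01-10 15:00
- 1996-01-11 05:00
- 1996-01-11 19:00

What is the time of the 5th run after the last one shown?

Gaps: 14, 14, 14, 14 hours — each event is 14 hours after the previous one.
1996-01-11 19:00 + 14 h = 1996-01-12 09:00.
1996-01-12 09:00 + 14 h = 1996-01-12 23:00.
1996-01-12 23:00 + 14 h = 1996-01-13 13:00.
1996-01-13 13:00 + 14 h = 1996-01-14 03:00.
1996-01-14 03:00 + 14 h = 1996-01-14 17:00.

1996-01-14 17:00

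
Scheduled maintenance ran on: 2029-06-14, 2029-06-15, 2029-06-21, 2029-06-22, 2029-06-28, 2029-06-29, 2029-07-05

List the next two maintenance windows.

2029-07-06, 2029-07-12

Every event lands on a Thursday or Friday (gaps cycle 1, 6, 1, 6, 1, 6).
So the schedule is: every Thursday and Friday.
The following Friday is 2029-07-06.
The following Thursday is 2029-07-12.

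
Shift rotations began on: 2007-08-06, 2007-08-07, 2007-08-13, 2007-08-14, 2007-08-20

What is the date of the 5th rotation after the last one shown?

2007-09-04

Every event lands on a Monday or Tuesday (gaps cycle 1, 6, 1, 6).
So the schedule is: every Monday and Tuesday.
Next Tuesday: 2007-08-21.
The following Monday is 2007-08-27.
The following Tuesday is 2007-08-28.
Next Monday: 2007-09-03.
Next Tuesday: 2007-09-04.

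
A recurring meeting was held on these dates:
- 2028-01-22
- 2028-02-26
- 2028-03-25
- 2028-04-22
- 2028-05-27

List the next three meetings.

2028-06-24, 2028-07-22, 2028-08-26

All dates are Saturdays, 35, 28, 28, 35 days apart.
Specifically, the 4th Saturday of each month.
4th Saturday of June 2028: 2028-06-24.
July 2028 — 4th Saturday is 2028-07-22.
4th Saturday of August 2028: 2028-08-26.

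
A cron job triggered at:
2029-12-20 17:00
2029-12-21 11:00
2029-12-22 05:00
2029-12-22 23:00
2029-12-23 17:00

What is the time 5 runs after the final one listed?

2029-12-27 11:00

The interval is a steady 18 hours (18, 18, 18, 18).
2029-12-23 17:00 + 18 h = 2029-12-24 11:00.
2029-12-24 11:00 + 18 h = 2029-12-25 05:00.
2029-12-25 05:00 + 18 h = 2029-12-25 23:00.
2029-12-25 23:00 + 18 h = 2029-12-26 17:00.
2029-12-26 17:00 + 18 h = 2029-12-27 11:00.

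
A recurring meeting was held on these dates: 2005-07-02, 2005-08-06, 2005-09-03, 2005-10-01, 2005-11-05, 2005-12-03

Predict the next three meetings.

2006-01-07, 2006-02-04, 2006-03-04

All dates are Saturdays, 35, 28, 28, 35, 28 days apart.
Specifically, the 1st Saturday of each month.
1st Saturday of January 2006: 2006-01-07.
February 2006 — 1st Saturday is 2006-02-04.
March 2006 — 1st Saturday is 2006-03-04.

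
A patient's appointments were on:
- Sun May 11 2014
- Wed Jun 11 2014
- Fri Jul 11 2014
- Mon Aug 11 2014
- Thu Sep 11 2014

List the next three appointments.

The day-of-month is always 11 (31, 30, 31, 31 days between events).
So this recurs on the 11th of each month.
Next: October 2014 → Sat Oct 11 2014.
November 2014: Tue Nov 11 2014.
December 2014: Thu Dec 11 2014.

Sat Oct 11 2014, Tue Nov 11 2014, Thu Dec 11 2014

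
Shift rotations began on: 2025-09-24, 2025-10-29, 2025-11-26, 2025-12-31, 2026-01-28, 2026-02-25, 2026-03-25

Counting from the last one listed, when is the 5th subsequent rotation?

These are Wednesdays with 35, 28, 35, 28, 28, 28-day gaps.
Each is the final Wednesday of its month — 2025-10-29 is past the 28th, so '4th Wednesday' doesn't fit.
April 2026 ends with Wednesday 2026-04-29.
Last Wednesday of May 2026: 2026-05-27.
June 2026 ends with Wednesday 2026-06-24.
Last Wednesday of July 2026: 2026-07-29.
August 2026 ends with Wednesday 2026-08-26.

2026-08-26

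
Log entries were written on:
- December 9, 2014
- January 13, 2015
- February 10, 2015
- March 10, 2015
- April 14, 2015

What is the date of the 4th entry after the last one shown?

All dates are Tuesdays, 35, 28, 28, 35 days apart.
Specifically, the 2nd Tuesday of each month.
May 2015 — 2nd Tuesday is May 12, 2015.
June 2015 — 2nd Tuesday is June 9, 2015.
July 2015 — 2nd Tuesday is July 14, 2015.
August 2015 — 2nd Tuesday is August 11, 2015.

August 11, 2015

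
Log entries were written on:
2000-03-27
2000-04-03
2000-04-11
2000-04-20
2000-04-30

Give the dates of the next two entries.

Gaps: 7, 8, 9, 10 days — each gap is 1 larger than the previous one.
Next gap: 11 days. 2000-04-30 + 11 days = 2000-05-11.
Next gap: 12 days. 2000-05-11 + 12 days = 2000-05-23.

2000-05-11, 2000-05-23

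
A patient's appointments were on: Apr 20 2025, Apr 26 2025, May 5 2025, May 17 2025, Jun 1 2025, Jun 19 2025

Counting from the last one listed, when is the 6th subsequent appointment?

Dec 7 2025

The spacing grows by 3 each time: 6, 9, 12, 15, 18 days.
Next gap: 21 days. Jun 19 2025 + 21 days = Jul 10 2025.
Next gap: 24 days. Jul 10 2025 + 24 days = Aug 3 2025.
Next gap: 27 days. Aug 3 2025 + 27 days = Aug 30 2025.
Next gap: 30 days. Aug 30 2025 + 30 days = Sep 29 2025.
Next gap: 33 days. Sep 29 2025 + 33 days = Nov 1 2025.
Next gap: 36 days. Nov 1 2025 + 36 days = Dec 7 2025.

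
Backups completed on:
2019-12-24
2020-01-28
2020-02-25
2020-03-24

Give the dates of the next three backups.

2020-04-28, 2020-05-26, 2020-06-23

These are Tuesdays at 28- or 35-day spacing (35, 28, 28).
The pattern: 4th Tuesday of the month.
April 2020 — 4th Tuesday is 2020-04-28.
May 2020 — 4th Tuesday is 2020-05-26.
June 2020 — 4th Tuesday is 2020-06-23.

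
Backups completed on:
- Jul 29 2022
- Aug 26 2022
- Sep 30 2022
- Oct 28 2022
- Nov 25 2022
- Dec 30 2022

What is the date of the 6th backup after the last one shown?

Jun 30 2023

Every date is a Friday; gaps 28, 35, 28, 28, 35 days.
Each is the last Friday of its month (at least one falls on the 29th or later, ruling out '4th Friday').
January 2023 ends with Friday Jan 27 2023.
Last Friday of February 2023: Feb 24 2023.
March 2023 ends with Friday Mar 31 2023.
April 2023 ends with Friday Apr 28 2023.
May 2023 ends with Friday May 26 2023.
Last Friday of June 2023: Jun 30 2023.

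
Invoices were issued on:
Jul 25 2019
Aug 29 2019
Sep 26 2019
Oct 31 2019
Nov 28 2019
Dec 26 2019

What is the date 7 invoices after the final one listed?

All Thursdays; the gaps (35, 28, 35, 28, 28) vary with month length.
This is the last Thursday of each month.
Last Thursday of January 2020: Jan 30 2020.
February 2020 ends with Thursday Feb 27 2020.
March 2020 ends with Thursday Mar 26 2020.
Last Thursday of April 2020: Apr 30 2020.
May 2020 ends with Thursday May 28 2020.
June 2020 ends with Thursday Jun 25 2020.
Last Thursday of July 2020: Jul 30 2020.

Jul 30 2020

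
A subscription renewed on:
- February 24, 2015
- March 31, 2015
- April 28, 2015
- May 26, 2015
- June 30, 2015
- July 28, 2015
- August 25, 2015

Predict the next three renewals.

All Tuesdays; the gaps (35, 28, 28, 35, 28, 28) vary with month length.
This is the last Tuesday of each month.
Last Tuesday of September 2015: September 29, 2015.
October 2015 ends with Tuesday October 27, 2015.
November 2015 ends with Tuesday November 24, 2015.

September 29, 2015; October 27, 2015; November 24, 2015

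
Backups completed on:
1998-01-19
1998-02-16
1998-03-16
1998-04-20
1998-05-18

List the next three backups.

1998-06-15, 1998-07-20, 1998-08-17

These are Mondays at 28- or 35-day spacing (28, 28, 35, 28).
The pattern: 3rd Monday of the month.
3rd Monday of June 1998: 1998-06-15.
3rd Monday of July 1998: 1998-07-20.
August 1998 — 3rd Monday is 1998-08-17.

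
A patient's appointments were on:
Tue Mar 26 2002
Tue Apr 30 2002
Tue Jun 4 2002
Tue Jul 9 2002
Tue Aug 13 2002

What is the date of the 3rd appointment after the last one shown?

Gaps between consecutive events: 35, 35, 35, 35 days — a constant 35-day interval.
Tue Aug 13 2002 + 35 days = Tue Sep 17 2002.
Tue Sep 17 2002 + 35 days = Tue Oct 22 2002.
Tue Oct 22 2002 + 35 days = Tue Nov 26 2002.

Tue Nov 26 2002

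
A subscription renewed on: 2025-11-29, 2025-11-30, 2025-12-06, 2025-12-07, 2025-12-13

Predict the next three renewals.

Every event lands on a Saturday or Sunday (gaps cycle 1, 6, 1, 6).
So the schedule is: every Saturday and Sunday.
Next Sunday: 2025-12-14.
The following Saturday is 2025-12-20.
Next Sunday: 2025-12-21.

2025-12-14, 2025-12-20, 2025-12-21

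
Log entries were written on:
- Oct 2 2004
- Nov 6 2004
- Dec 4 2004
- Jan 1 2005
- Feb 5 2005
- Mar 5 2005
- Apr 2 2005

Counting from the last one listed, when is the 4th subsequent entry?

Aug 6 2005

All dates are Saturdays, 35, 28, 28, 35, 28, 28 days apart.
Specifically, the 1st Saturday of each month.
May 2005 — 1st Saturday is May 7 2005.
1st Saturday of June 2005: Jun 4 2005.
July 2005 — 1st Saturday is Jul 2 2005.
1st Saturday of August 2005: Aug 6 2005.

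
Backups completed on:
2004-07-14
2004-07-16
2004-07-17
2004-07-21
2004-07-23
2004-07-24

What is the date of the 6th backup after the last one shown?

Gaps: 2, 1, 4, 2, 1 days — not constant, but cyclic with period 3.
The events fall on every Wednesday, Friday and Saturday.
Next Wednesday: 2004-07-28.
The following Friday is 2004-07-30.
Next Saturday: 2004-07-31.
The following Wednesday is 2004-08-04.
Next Friday: 2004-08-06.
Next Saturday: 2004-08-07.

2004-08-07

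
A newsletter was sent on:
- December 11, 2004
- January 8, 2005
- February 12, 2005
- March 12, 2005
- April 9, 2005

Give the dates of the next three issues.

May 14, 2005; June 11, 2005; July 9, 2005

Gaps: 28, 35, 28, 28 days — a mix of 28 and 35. Every date is a Saturday.
Each is the 2nd Saturday of its month.
May 2005 — 2nd Saturday is May 14, 2005.
2nd Saturday of June 2005: June 11, 2005.
2nd Saturday of July 2005: July 9, 2005.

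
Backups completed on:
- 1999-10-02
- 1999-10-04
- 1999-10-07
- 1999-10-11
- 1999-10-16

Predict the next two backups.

Intervals are 2, 3, 4, 5 days — an arithmetic progression with common difference 1.
Next gap: 6 days. 1999-10-16 + 6 days = 1999-10-22.
Next gap: 7 days. 1999-10-22 + 7 days = 1999-10-29.

1999-10-22, 1999-10-29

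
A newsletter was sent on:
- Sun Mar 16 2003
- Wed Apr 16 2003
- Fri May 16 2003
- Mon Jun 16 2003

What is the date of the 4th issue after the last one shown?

Thu Oct 16 2003

The day-of-month is always 16 (31, 30, 31 days between events).
So this recurs on the 16th of each month.
July 2003: Wed Jul 16 2003.
Next: August 2003 → Sat Aug 16 2003.
September 2003: Tue Sep 16 2003.
October 2003: Thu Oct 16 2003.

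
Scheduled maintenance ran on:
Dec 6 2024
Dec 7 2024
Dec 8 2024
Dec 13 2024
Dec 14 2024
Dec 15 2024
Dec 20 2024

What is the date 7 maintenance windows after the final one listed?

Jan 4 2025

The gap pattern 1, 1, 5, 1, 1, 5 repeats every 3 events.
These are the Fridays, Saturdays and Sundays of each week.
Next Saturday: Dec 21 2024.
The following Sunday is Dec 22 2024.
The following Friday is Dec 27 2024.
Next Saturday: Dec 28 2024.
Next Sunday: Dec 29 2024.
Next Friday: Jan 3 2025.
Next Saturday: Jan 4 2025.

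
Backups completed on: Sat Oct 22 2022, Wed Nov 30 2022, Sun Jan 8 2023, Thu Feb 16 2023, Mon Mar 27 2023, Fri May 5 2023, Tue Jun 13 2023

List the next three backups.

Sat Jul 22 2023, Wed Aug 30 2023, Sun Oct 8 2023

The spacing is 39, 39, 39, 39, 39, 39 days — always 39 days.
Tue Jun 13 2023 + 39 days = Sat Jul 22 2023.
Sat Jul 22 2023 + 39 days = Wed Aug 30 2023.
Wed Aug 30 2023 + 39 days = Sun Oct 8 2023.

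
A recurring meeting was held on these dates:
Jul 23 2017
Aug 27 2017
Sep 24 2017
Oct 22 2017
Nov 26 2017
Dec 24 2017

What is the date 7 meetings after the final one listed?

Jul 22 2018

These are Sundays at 28- or 35-day spacing (35, 28, 28, 35, 28).
The pattern: 4th Sunday of the month.
January 2018 — 4th Sunday is Jan 28 2018.
February 2018 — 4th Sunday is Feb 25 2018.
4th Sunday of March 2018: Mar 25 2018.
4th Sunday of April 2018: Apr 22 2018.
May 2018 — 4th Sunday is May 27 2018.
June 2018 — 4th Sunday is Jun 24 2018.
July 2018 — 4th Sunday is Jul 22 2018.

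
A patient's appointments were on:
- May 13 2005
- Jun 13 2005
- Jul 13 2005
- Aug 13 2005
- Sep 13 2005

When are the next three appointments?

The day-of-month is always 13 (31, 30, 31, 31 days between events).
So this recurs on the 13th of each month.
October 2005: Oct 13 2005.
November 2005: Nov 13 2005.
December 2005: Dec 13 2005.

Oct 13 2005, Nov 13 2005, Dec 13 2005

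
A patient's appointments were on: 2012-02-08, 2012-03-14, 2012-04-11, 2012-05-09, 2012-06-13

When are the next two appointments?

These are Wednesdays at 28- or 35-day spacing (35, 28, 28, 35).
The pattern: 2nd Wednesday of the month.
July 2012 — 2nd Wednesday is 2012-07-11.
August 2012 — 2nd Wednesday is 2012-08-08.

2012-07-11, 2012-08-08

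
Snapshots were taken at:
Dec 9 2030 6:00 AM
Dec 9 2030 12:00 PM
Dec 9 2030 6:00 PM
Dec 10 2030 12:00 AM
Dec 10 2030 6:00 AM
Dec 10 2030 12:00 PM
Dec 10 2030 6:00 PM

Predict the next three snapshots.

Dec 11 2030 12:00 AM, Dec 11 2030 6:00 AM, Dec 11 2030 12:00 PM

Gaps: 6, 6, 6, 6, 6, 6 hours — each event is 6 hours after the previous one.
Dec 10 2030 6:00 PM + 6 h = Dec 11 2030 12:00 AM.
Dec 11 2030 12:00 AM + 6 h = Dec 11 2030 6:00 AM.
Dec 11 2030 6:00 AM + 6 h = Dec 11 2030 12:00 PM.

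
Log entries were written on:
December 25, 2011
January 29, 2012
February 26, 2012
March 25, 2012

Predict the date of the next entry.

April 29, 2012

These are Sundays with 35, 28, 28-day gaps.
Each is the final Sunday of its month — January 29, 2012 is past the 28th, so '4th Sunday' doesn't fit.
Last Sunday of April 2012: April 29, 2012.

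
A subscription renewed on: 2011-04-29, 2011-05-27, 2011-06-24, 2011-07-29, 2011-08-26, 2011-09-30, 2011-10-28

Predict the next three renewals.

All Fridays; the gaps (28, 28, 35, 28, 35, 28) vary with month length.
This is the last Friday of each month.
Last Friday of November 2011: 2011-11-25.
December 2011 ends with Friday 2011-12-30.
January 2012 ends with Friday 2012-01-27.

2011-11-25, 2011-12-30, 2012-01-27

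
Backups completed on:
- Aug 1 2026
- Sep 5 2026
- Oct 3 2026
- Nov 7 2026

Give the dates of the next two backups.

Dec 5 2026, Jan 2 2027

All dates are Saturdays, 35, 28, 35 days apart.
Specifically, the 1st Saturday of each month.
December 2026 — 1st Saturday is Dec 5 2026.
January 2027 — 1st Saturday is Jan 2 2027.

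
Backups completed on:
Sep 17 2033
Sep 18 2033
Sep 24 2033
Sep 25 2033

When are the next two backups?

Every event lands on a Saturday or Sunday (gaps cycle 1, 6, 1).
So the schedule is: every Saturday and Sunday.
Next Saturday: Oct 1 2033.
The following Sunday is Oct 2 2033.

Oct 1 2033, Oct 2 2033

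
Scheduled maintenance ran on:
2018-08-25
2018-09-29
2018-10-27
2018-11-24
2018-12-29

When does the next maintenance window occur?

All Saturdays; the gaps (35, 28, 28, 35) vary with month length.
This is the last Saturday of each month.
January 2019 ends with Saturday 2019-01-26.

2019-01-26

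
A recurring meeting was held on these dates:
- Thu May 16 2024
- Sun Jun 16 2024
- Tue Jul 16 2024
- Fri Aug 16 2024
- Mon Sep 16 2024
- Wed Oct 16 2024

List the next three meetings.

Sat Nov 16 2024, Mon Dec 16 2024, Thu Jan 16 2025

Gaps: 31, 30, 31, 31, 30 days — not constant. Every event is on the 16th of the month.
Pattern: the 16th of each month.
Next: November 2024 → Sat Nov 16 2024.
December 2024: Mon Dec 16 2024.
January 2025: Thu Jan 16 2025.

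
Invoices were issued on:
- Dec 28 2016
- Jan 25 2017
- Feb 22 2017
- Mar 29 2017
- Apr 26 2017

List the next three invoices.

All Wednesdays; the gaps (28, 28, 35, 28) vary with month length.
This is the last Wednesday of each month.
Last Wednesday of May 2017: May 31 2017.
Last Wednesday of June 2017: Jun 28 2017.
Last Wednesday of July 2017: Jul 26 2017.

May 31 2017, Jun 28 2017, Jul 26 2017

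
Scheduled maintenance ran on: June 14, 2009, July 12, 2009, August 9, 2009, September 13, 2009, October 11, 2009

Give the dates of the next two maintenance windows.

Gaps: 28, 28, 35, 28 days — a mix of 28 and 35. Every date is a Sunday.
Each is the 2nd Sunday of its month.
2nd Sunday of November 2009: November 8, 2009.
2nd Sunday of December 2009: December 13, 2009.

November 8, 2009; December 13, 2009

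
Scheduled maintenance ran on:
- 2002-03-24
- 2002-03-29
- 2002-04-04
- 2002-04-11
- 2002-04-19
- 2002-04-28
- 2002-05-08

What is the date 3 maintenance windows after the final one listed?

2002-06-13

The spacing grows by 1 each time: 5, 6, 7, 8, 9, 10 days.
Next gap: 11 days. 2002-05-08 + 11 days = 2002-05-19.
Next gap: 12 days. 2002-05-19 + 12 days = 2002-05-31.
Next gap: 13 days. 2002-05-31 + 13 days = 2002-06-13.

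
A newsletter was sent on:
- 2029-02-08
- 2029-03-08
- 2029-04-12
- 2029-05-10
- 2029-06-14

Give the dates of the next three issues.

2029-07-12, 2029-08-09, 2029-09-13

All dates are Thursdays, 28, 35, 28, 35 days apart.
Specifically, the 2nd Thursday of each month.
July 2029 — 2nd Thursday is 2029-07-12.
2nd Thursday of August 2029: 2029-08-09.
September 2029 — 2nd Thursday is 2029-09-13.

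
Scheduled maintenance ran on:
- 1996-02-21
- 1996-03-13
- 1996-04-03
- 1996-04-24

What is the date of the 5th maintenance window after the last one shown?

Gaps between consecutive events: 21, 21, 21 days — a constant 21-day interval.
1996-04-24 + 21 days = 1996-05-15.
1996-05-15 + 21 days = 1996-06-05.
1996-06-05 + 21 days = 1996-06-26.
1996-06-26 + 21 days = 1996-07-17.
1996-07-17 + 21 days = 1996-08-07.

1996-08-07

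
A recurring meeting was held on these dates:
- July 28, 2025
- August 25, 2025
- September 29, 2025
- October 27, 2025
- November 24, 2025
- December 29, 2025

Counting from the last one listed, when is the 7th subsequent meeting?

These are Mondays with 28, 35, 28, 28, 35-day gaps.
Each is the final Monday of its month — September 29, 2025 is past the 28th, so '4th Monday' doesn't fit.
Last Monday of January 2026: January 26, 2026.
February 2026 ends with Monday February 23, 2026.
March 2026 ends with Monday March 30, 2026.
Last Monday of April 2026: April 27, 2026.
May 2026 ends with Monday May 25, 2026.
Last Monday of June 2026: June 29, 2026.
July 2026 ends with Monday July 27, 2026.

July 27, 2026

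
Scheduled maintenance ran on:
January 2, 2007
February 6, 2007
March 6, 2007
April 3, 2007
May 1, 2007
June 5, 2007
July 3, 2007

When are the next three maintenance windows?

Gaps: 35, 28, 28, 28, 35, 28 days — a mix of 28 and 35. Every date is a Tuesday.
Each is the 1st Tuesday of its month.
1st Tuesday of August 2007: August 7, 2007.
September 2007 — 1st Tuesday is September 4, 2007.
October 2007 — 1st Tuesday is October 2, 2007.

August 7, 2007; September 4, 2007; October 2, 2007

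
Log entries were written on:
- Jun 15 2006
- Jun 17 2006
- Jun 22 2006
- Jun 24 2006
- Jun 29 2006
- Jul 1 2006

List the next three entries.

Gaps: 2, 5, 2, 5, 2 days — not constant, but cyclic with period 2.
The events fall on every Thursday and Saturday.
Next Thursday: Jul 6 2006.
Next Saturday: Jul 8 2006.
Next Thursday: Jul 13 2006.

Jul 6 2006, Jul 8 2006, Jul 13 2006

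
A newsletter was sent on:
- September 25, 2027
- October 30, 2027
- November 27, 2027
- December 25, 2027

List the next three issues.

January 29, 2028; February 26, 2028; March 25, 2028

These are Saturdays with 35, 28, 28-day gaps.
Each is the final Saturday of its month — October 30, 2027 is past the 28th, so '4th Saturday' doesn't fit.
January 2028 ends with Saturday January 29, 2028.
Last Saturday of February 2028: February 26, 2028.
March 2028 ends with Saturday March 25, 2028.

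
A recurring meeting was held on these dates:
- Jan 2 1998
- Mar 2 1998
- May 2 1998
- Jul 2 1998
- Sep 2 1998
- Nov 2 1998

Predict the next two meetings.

Jan 2 1999, Mar 2 1999

The day-of-month is always 2 (59, 61, 61, 62, 61 days between events).
So this recurs on the 2nd of every 2 months.
January 1999: Jan 2 1999.
Next: March 1999 → Mar 2 1999.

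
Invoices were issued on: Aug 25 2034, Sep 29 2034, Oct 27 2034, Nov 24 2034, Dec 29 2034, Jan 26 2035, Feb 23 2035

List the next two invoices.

Every date is a Friday; gaps 35, 28, 28, 35, 28, 28 days.
Each is the last Friday of its month (at least one falls on the 29th or later, ruling out '4th Friday').
March 2035 ends with Friday Mar 30 2035.
April 2035 ends with Friday Apr 27 2035.

Mar 30 2035, Apr 27 2035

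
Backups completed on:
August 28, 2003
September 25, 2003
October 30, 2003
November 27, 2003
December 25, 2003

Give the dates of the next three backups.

January 29, 2004; February 26, 2004; March 25, 2004

Every date is a Thursday; gaps 28, 35, 28, 28 days.
Each is the last Thursday of its month (at least one falls on the 29th or later, ruling out '4th Thursday').
January 2004 ends with Thursday January 29, 2004.
Last Thursday of February 2004: February 26, 2004.
Last Thursday of March 2004: March 25, 2004.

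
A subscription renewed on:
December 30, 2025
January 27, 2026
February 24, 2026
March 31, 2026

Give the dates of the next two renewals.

April 28, 2026; May 26, 2026

All Tuesdays; the gaps (28, 28, 35) vary with month length.
This is the last Tuesday of each month.
Last Tuesday of April 2026: April 28, 2026.
May 2026 ends with Tuesday May 26, 2026.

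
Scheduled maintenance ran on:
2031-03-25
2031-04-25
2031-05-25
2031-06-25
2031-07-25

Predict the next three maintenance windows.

2031-08-25, 2031-09-25, 2031-10-25

The day-of-month is always 25 (31, 30, 31, 30 days between events).
So this recurs on the 25th of each month.
August 2031: 2031-08-25.
September 2031: 2031-09-25.
Next: October 2031 → 2031-10-25.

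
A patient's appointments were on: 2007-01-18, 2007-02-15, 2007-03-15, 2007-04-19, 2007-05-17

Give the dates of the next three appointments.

2007-06-21, 2007-07-19, 2007-08-16

These are Thursdays at 28- or 35-day spacing (28, 28, 35, 28).
The pattern: 3rd Thursday of the month.
3rd Thursday of June 2007: 2007-06-21.
July 2007 — 3rd Thursday is 2007-07-19.
3rd Thursday of August 2007: 2007-08-16.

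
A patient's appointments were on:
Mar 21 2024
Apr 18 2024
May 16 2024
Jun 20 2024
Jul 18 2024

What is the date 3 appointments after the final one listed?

Oct 17 2024

Gaps: 28, 28, 35, 28 days — a mix of 28 and 35. Every date is a Thursday.
Each is the 3rd Thursday of its month.
August 2024 — 3rd Thursday is Aug 15 2024.
September 2024 — 3rd Thursday is Sep 19 2024.
3rd Thursday of October 2024: Oct 17 2024.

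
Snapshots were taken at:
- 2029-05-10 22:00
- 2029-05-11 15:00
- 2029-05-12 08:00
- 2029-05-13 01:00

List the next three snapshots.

The interval is a steady 17 hours (17, 17, 17).
2029-05-13 01:00 + 17 h = 2029-05-13 18:00.
2029-05-13 18:00 + 17 h = 2029-05-14 11:00.
2029-05-14 11:00 + 17 h = 2029-05-15 04:00.

2029-05-13 18:00, 2029-05-14 11:00, 2029-05-15 04:00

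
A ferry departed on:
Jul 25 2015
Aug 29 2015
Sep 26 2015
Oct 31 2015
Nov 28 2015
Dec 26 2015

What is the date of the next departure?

Jan 30 2016

Every date is a Saturday; gaps 35, 28, 35, 28, 28 days.
Each is the last Saturday of its month (at least one falls on the 29th or later, ruling out '4th Saturday').
Last Saturday of January 2016: Jan 30 2016.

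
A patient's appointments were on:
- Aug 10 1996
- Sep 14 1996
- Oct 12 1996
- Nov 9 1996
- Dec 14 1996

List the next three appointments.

Jan 11 1997, Feb 8 1997, Mar 8 1997

These are Saturdays at 28- or 35-day spacing (35, 28, 28, 35).
The pattern: 2nd Saturday of the month.
January 1997 — 2nd Saturday is Jan 11 1997.
2nd Saturday of February 1997: Feb 8 1997.
2nd Saturday of March 1997: Mar 8 1997.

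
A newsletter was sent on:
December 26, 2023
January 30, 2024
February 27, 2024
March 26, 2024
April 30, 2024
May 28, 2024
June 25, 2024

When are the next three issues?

Every date is a Tuesday; gaps 35, 28, 28, 35, 28, 28 days.
Each is the last Tuesday of its month (at least one falls on the 29th or later, ruling out '4th Tuesday').
Last Tuesday of July 2024: July 30, 2024.
August 2024 ends with Tuesday August 27, 2024.
Last Tuesday of September 2024: September 24, 2024.

July 30, 2024; August 27, 2024; September 24, 2024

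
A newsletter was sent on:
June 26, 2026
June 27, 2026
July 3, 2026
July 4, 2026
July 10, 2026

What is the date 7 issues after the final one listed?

Every event lands on a Friday or Saturday (gaps cycle 1, 6, 1, 6).
So the schedule is: every Friday and Saturday.
Next Saturday: July 11, 2026.
Next Friday: July 17, 2026.
The following Saturday is July 18, 2026.
The following Friday is July 24, 2026.
Next Saturday: July 25, 2026.
Next Friday: July 31, 2026.
Next Saturday: August 1, 2026.

August 1, 2026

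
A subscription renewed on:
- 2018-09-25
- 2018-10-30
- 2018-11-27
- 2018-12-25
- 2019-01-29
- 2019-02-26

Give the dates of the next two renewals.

Every date is a Tuesday; gaps 35, 28, 28, 35, 28 days.
Each is the last Tuesday of its month (at least one falls on the 29th or later, ruling out '4th Tuesday').
March 2019 ends with Tuesday 2019-03-26.
Last Tuesday of April 2019: 2019-04-30.

2019-03-26, 2019-04-30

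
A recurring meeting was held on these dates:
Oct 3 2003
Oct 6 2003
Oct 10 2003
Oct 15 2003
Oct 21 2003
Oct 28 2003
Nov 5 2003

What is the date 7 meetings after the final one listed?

Jan 28 2004

Gaps: 3, 4, 5, 6, 7, 8 days — each gap is 1 larger than the previous one.
Next gap: 9 days. Nov 5 2003 + 9 days = Nov 14 2003.
Next gap: 10 days. Nov 14 2003 + 10 days = Nov 24 2003.
Next gap: 11 days. Nov 24 2003 + 11 days = Dec 5 2003.
Next gap: 12 days. Dec 5 2003 + 12 days = Dec 17 2003.
Next gap: 13 days. Dec 17 2003 + 13 days = Dec 30 2003.
Next gap: 14 days. Dec 30 2003 + 14 days = Jan 13 2004.
Next gap: 15 days. Jan 13 2004 + 15 days = Jan 28 2004.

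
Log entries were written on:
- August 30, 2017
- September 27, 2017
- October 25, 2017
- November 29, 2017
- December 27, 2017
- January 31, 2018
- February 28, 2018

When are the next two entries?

Every date is a Wednesday; gaps 28, 28, 35, 28, 35, 28 days.
Each is the last Wednesday of its month (at least one falls on the 29th or later, ruling out '4th Wednesday').
Last Wednesday of March 2018: March 28, 2018.
April 2018 ends with Wednesday April 25, 2018.

March 28, 2018; April 25, 2018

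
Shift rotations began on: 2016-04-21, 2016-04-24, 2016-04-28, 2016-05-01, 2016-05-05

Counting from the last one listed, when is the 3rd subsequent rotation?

2016-05-15

Every event lands on a Thursday or Sunday (gaps cycle 3, 4, 3, 4).
So the schedule is: every Thursday and Sunday.
Next Sunday: 2016-05-08.
Next Thursday: 2016-05-12.
The following Sunday is 2016-05-15.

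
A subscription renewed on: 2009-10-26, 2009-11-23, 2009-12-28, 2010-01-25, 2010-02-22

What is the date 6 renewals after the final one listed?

All dates are Mondays, 28, 35, 28, 28 days apart.
Specifically, the 4th Monday of each month.
4th Monday of March 2010: 2010-03-22.
April 2010 — 4th Monday is 2010-04-26.
May 2010 — 4th Monday is 2010-05-24.
June 2010 — 4th Monday is 2010-06-28.
4th Monday of July 2010: 2010-07-26.
4th Monday of August 2010: 2010-08-23.

2010-08-23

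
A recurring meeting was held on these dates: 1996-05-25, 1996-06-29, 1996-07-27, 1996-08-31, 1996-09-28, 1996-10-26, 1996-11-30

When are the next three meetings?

1996-12-28, 1997-01-25, 1997-02-22

These are Saturdays with 35, 28, 35, 28, 28, 35-day gaps.
Each is the final Saturday of its month — 1996-06-29 is past the 28th, so '4th Saturday' doesn't fit.
Last Saturday of December 1996: 1996-12-28.
Last Saturday of January 1997: 1997-01-25.
Last Saturday of February 1997: 1997-02-22.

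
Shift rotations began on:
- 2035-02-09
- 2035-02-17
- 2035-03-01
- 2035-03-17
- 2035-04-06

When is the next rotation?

2035-04-30

The spacing grows by 4 each time: 8, 12, 16, 20 days.
Next gap: 24 days. 2035-04-06 + 24 days = 2035-04-30.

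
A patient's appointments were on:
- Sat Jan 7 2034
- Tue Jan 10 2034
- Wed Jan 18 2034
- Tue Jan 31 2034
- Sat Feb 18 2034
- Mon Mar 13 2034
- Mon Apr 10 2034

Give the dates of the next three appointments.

Sat May 13 2034, Tue Jun 20 2034, Wed Aug 2 2034

Intervals are 3, 8, 13, 18, 23, 28 days — an arithmetic progression with common difference 5.
Next gap: 33 days. Mon Apr 10 2034 + 33 days = Sat May 13 2034.
Next gap: 38 days. Sat May 13 2034 + 38 days = Tue Jun 20 2034.
Next gap: 43 days. Tue Jun 20 2034 + 43 days = Wed Aug 2 2034.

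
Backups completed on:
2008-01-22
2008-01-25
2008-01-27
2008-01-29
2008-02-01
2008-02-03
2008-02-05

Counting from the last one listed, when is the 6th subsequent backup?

2008-02-19

Every event lands on a Tuesday or Friday or Sunday (gaps cycle 3, 2, 2, 3, 2, 2).
So the schedule is: every Tuesday, Friday and Sunday.
The following Friday is 2008-02-08.
Next Sunday: 2008-02-10.
Next Tuesday: 2008-02-12.
Next Friday: 2008-02-15.
Next Sunday: 2008-02-17.
The following Tuesday is 2008-02-19.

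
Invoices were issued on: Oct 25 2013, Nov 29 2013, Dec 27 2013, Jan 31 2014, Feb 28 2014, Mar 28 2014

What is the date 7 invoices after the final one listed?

All Fridays; the gaps (35, 28, 35, 28, 28) vary with month length.
This is the last Friday of each month.
April 2014 ends with Friday Apr 25 2014.
Last Friday of May 2014: May 30 2014.
Last Friday of June 2014: Jun 27 2014.
Last Friday of July 2014: Jul 25 2014.
Last Friday of August 2014: Aug 29 2014.
Last Friday of September 2014: Sep 26 2014.
Last Friday of October 2014: Oct 31 2014.

Oct 31 2014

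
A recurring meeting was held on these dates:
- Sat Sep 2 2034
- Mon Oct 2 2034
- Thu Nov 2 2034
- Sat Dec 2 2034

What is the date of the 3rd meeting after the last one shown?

Gaps: 30, 31, 30 days — not constant. Every event is on the 2nd of the month.
Pattern: the 2nd of each month.
January 2035: Tue Jan 2 2035.
February 2035: Fri Feb 2 2035.
Next: March 2035 → Fri Mar 2 2035.

Fri Mar 2 2035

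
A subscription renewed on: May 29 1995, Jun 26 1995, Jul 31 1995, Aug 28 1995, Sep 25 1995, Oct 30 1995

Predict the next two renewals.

Every date is a Monday; gaps 28, 35, 28, 28, 35 days.
Each is the last Monday of its month (at least one falls on the 29th or later, ruling out '4th Monday').
Last Monday of November 1995: Nov 27 1995.
Last Monday of December 1995: Dec 25 1995.

Nov 27 1995, Dec 25 1995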